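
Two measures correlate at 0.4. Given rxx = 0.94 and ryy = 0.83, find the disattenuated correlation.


r_corrected = rxy / sqrt(rxx * ryy)
= 0.4 / sqrt(0.94 * 0.83)
= 0.4 / sqrt(0.7802)
= 0.4 / 0.883289
r_corrected = 0.4529

0.4529


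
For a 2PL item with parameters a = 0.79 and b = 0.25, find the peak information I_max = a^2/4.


For 2PL, max info at theta = b = 0.25
I_max = a^2 / 4 = 0.79^2 / 4
= 0.6241 / 4
I_max = 0.156

0.156


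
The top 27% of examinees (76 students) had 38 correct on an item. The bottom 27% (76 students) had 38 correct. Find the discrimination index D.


p_upper = 38/76 = 0.5
p_lower = 38/76 = 0.5
D = 0.5 - 0.5 = 0.0

0.0


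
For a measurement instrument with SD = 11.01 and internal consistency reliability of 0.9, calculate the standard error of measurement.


SEM = SD * sqrt(1 - rxx)
SEM = 11.01 * sqrt(1 - 0.9)
SEM = 11.01 * sqrt(0.1) = 11.01 * 0.316228
SEM = 3.4817

3.4817


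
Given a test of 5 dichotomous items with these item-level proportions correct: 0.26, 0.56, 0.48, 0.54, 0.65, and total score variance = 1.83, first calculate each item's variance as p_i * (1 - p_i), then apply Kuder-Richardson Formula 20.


For each item, compute p_i * q_i:
  Item 1: 0.26 * 0.74 = 0.1924
  Item 2: 0.56 * 0.44 = 0.2464
  Item 3: 0.48 * 0.52 = 0.2496
  Item 4: 0.54 * 0.46 = 0.2484
  Item 5: 0.65 * 0.35 = 0.2275
Sum(p_i * q_i) = 0.1924 + 0.2464 + 0.2496 + 0.2484 + 0.2275 = 1.1643
KR-20 = (k/(k-1)) * (1 - Sum(p_i*q_i) / Var_total)
= (5/4) * (1 - 1.1643/1.83)
= 1.25 * 0.3638
KR-20 = 0.4547

0.4547


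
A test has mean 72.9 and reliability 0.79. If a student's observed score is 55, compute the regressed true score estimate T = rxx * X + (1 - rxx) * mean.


T_est = rxx * X + (1 - rxx) * mean
T_est = 0.79 * 55 + 0.21 * 72.9
T_est = 43.45 + 15.309
T_est = 58.759

58.759


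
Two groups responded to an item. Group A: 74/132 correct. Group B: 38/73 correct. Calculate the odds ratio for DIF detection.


Odds_A = 74/58 = 1.2759
Odds_B = 38/35 = 1.0857
OR = Odds_A / Odds_B = 1.2759 / 1.0857
Exactly, OR = (74 * 35) / (58 * 38) = 2590 / 2204
OR = 1.1751

1.1751


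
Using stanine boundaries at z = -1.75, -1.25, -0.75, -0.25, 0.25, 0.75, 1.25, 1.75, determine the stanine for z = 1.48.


Stanine boundaries: [-1.75, -1.25, -0.75, -0.25, 0.25, 0.75, 1.25, 1.75]
z = 1.48
Check each boundary:
  z >= -1.75 -> could be stanine 2
  z >= -1.25 -> could be stanine 3
  z >= -0.75 -> could be stanine 4
  z >= -0.25 -> could be stanine 5
  z >= 0.25 -> could be stanine 6
  z >= 0.75 -> could be stanine 7
  z >= 1.25 -> could be stanine 8
  z < 1.75
Highest qualifying boundary gives stanine = 8

8


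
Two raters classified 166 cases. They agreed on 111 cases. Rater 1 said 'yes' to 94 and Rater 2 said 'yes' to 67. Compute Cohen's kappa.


P_o = 111/166 = 0.668675
P_e = (94*67 + 72*99) / 27556 = 0.487226
kappa = (P_o - P_e) / (1 - P_e)
kappa = (0.668675 - 0.487226) / (1 - 0.487226)
kappa = 0.3539

0.3539


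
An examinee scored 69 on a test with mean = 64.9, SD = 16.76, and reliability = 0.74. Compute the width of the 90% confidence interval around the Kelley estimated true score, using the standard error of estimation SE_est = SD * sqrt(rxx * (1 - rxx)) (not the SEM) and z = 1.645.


True score estimate = 0.74*69 + 0.26*64.9 = 67.934
SE_est = SD * sqrt(rxx * (1 - rxx)) = 16.76 * sqrt(0.74 * 0.26) = 16.76 * sqrt(0.1924) = 7.35151
CI = T_est +/- z * SE_est, so width = 2 * z * SE_est = 2 * 1.645 * 7.35151
Width = 24.1865

24.1865


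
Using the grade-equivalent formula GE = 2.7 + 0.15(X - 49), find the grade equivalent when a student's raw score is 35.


raw - median = 35 - 49 = -14
slope * diff = 0.15 * -14 = -2.1
GE = 2.7 + -2.1
GE = 0.6

0.6


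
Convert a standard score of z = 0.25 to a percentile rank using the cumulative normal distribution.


CDF(z) = 0.5 * (1 + erf(z/sqrt(2)))
erf(0.1768) = 0.1974
CDF = 0.5987
Percentile rank = 0.5987 * 100 = 59.87

59.87


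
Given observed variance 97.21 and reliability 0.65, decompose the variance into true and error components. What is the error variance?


var_true = rxx * var_obs = 0.65 * 97.21 = 63.1865
var_error = var_obs - var_true
var_error = 97.21 - 63.1865
var_error = 34.0235

34.0235


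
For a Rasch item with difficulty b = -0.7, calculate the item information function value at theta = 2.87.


P = 1/(1+exp(-(2.87--0.7))) = 0.9726
I = P*(1-P) = 0.9726 * 0.0274
I = 0.0266

0.0266


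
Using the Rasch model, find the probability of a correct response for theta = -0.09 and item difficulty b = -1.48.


theta - b = -0.09 - -1.48 = 1.39
exp(-(theta - b)) = exp(-1.39) = 0.2491
P = 1 / (1 + 0.2491)
P = 0.8006

0.8006


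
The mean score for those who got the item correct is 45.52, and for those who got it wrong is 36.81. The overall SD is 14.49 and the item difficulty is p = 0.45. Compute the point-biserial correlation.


q = 1 - p = 0.55
rpb = ((M1 - M0) / SD) * sqrt(p * q)
rpb = ((45.52 - 36.81) / 14.49) * sqrt(0.45 * 0.55)
rpb = 0.299

0.299


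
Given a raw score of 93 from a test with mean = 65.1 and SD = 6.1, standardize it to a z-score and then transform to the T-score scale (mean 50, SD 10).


z = (X - mean) / SD = (93 - 65.1) / 6.1
z = 27.9 / 6.1
z = 4.5738
T-score = T = 50 + 10z
Carry z at full precision (z = 27.9 / 6.1) into the conversion:
T-score = 50 + 10 * (27.9 / 6.1) = 50 + 279 / 6.1
T-score = 50 + 45.7377
T-score = 95.7377

95.7377


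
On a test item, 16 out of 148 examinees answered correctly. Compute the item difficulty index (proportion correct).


Item difficulty p = number correct / total examinees
p = 16 / 148
p = 0.1081

0.1081


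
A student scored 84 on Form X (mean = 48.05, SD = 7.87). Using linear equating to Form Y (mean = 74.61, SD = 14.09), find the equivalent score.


slope = SD_Y / SD_X = 14.09 / 7.87 ~ 1.7903
intercept = mean_Y - slope * mean_X = 74.61 - (14.09 / 7.87) * 48.05 ~ -11.416
Y = slope * X + intercept. To avoid rounding drift from the rounded slope/intercept, evaluate the equivalent form Y = mean_Y + SD_Y * (X - mean_X) / SD_X at full precision:
Y = 74.61 + 14.09 * (84 - 48.05) / 7.87
Y = 74.61 + 14.09 * 35.95 / 7.87
Y = 74.61 + 506.5355 / 7.87
Y = 74.61 + 64.3628
Y = 138.9728

138.9728


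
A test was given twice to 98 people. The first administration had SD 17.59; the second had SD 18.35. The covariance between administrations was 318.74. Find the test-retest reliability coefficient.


r = cov(X,Y) / (SD_X * SD_Y)
r = 318.74 / (17.59 * 18.35)
r = 318.74 / 322.7765
r = 0.9875

0.9875


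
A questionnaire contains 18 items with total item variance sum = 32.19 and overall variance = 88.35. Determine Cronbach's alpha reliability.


alpha = (k/(k-1)) * (1 - sum(si^2)/s_total^2)
= (18/17) * (1 - 32.19/88.35)
alpha = 0.673

0.673


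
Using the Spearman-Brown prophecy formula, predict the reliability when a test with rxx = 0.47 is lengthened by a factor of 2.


r_new = (n * rxx) / (1 + (n-1) * rxx)
r_new = (2 * 0.47) / (1 + 1 * 0.47)
r_new = 0.94 / 1.47
r_new = 0.6395

0.6395


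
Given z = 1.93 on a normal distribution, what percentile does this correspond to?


CDF(z) = 0.5 * (1 + erf(z/sqrt(2)))
erf(1.3647) = 0.9464
CDF = 0.9732
Percentile rank = 0.9732 * 100 = 97.32

97.32


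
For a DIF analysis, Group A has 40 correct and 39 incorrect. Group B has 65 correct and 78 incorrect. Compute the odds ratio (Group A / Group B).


Odds_A = 40/39 = 1.0256
Odds_B = 65/78 = 0.8333
OR = Odds_A / Odds_B = 1.0256 / 0.8333
Exactly, OR = (40 * 78) / (39 * 65) = 3120 / 2535
OR = 1.2308

1.2308


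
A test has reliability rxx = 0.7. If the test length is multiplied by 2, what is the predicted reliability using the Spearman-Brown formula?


r_new = (n * rxx) / (1 + (n-1) * rxx)
r_new = (2 * 0.7) / (1 + 1 * 0.7)
r_new = 1.4 / 1.7
r_new = 0.8235

0.8235


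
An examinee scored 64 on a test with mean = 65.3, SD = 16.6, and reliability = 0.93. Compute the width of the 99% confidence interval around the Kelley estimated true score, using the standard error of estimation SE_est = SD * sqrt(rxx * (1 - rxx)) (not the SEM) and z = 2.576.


True score estimate = 0.93*64 + 0.07*65.3 = 64.091
SE_est = SD * sqrt(rxx * (1 - rxx)) = 16.6 * sqrt(0.93 * 0.07) = 16.6 * sqrt(0.0651) = 4.23544
CI = T_est +/- z * SE_est, so width = 2 * z * SE_est = 2 * 2.576 * 4.23544
Width = 21.821

21.821


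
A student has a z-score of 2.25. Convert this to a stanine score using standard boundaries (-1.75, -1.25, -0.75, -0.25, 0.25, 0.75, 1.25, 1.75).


Stanine boundaries: [-1.75, -1.25, -0.75, -0.25, 0.25, 0.75, 1.25, 1.75]
z = 2.25
Check each boundary:
  z >= -1.75 -> could be stanine 2
  z >= -1.25 -> could be stanine 3
  z >= -0.75 -> could be stanine 4
  z >= -0.25 -> could be stanine 5
  z >= 0.25 -> could be stanine 6
  z >= 0.75 -> could be stanine 7
  z >= 1.25 -> could be stanine 8
  z >= 1.75 -> could be stanine 9
Highest qualifying boundary gives stanine = 9

9


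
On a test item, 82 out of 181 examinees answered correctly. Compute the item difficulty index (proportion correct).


Item difficulty p = number correct / total examinees
p = 82 / 181
p = 0.453

0.453


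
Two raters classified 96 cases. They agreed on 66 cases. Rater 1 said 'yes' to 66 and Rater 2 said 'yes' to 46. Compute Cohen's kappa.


P_o = 66/96 = 0.6875
P_e = (66*46 + 30*50) / 9216 = 0.492188
kappa = (P_o - P_e) / (1 - P_e)
kappa = (0.6875 - 0.492188) / (1 - 0.492188)
kappa = 0.3846

0.3846


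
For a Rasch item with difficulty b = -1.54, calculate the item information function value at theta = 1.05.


P = 1/(1+exp(-(1.05--1.54))) = 0.9302
I = P*(1-P) = 0.9302 * 0.0698
I = 0.0649

0.0649


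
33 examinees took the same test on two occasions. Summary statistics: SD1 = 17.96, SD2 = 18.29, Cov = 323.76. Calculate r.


r = cov(X,Y) / (SD_X * SD_Y)
r = 323.76 / (17.96 * 18.29)
r = 323.76 / 328.4884
r = 0.9856

0.9856


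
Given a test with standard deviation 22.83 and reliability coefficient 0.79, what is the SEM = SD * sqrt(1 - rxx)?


SEM = SD * sqrt(1 - rxx)
SEM = 22.83 * sqrt(1 - 0.79)
SEM = 22.83 * sqrt(0.21) = 22.83 * 0.458258
SEM = 10.462

10.462


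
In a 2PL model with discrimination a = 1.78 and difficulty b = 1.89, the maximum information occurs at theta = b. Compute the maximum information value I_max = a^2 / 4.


For 2PL, max info at theta = b = 1.89
I_max = a^2 / 4 = 1.78^2 / 4
= 3.1684 / 4
I_max = 0.7921

0.7921


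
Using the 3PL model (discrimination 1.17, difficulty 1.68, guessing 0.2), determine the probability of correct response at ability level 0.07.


logit = 1.17*(0.07 - 1.68) = -1.8837
P* = 1/(1 + exp(--1.8837)) = 0.132
P = 0.2 + (1 - 0.2) * 0.132
P = 0.3056

0.3056


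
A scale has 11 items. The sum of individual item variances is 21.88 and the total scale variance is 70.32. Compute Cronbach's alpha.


alpha = (k/(k-1)) * (1 - sum(si^2)/s_total^2)
= (11/10) * (1 - 21.88/70.32)
alpha = 0.7577

0.7577


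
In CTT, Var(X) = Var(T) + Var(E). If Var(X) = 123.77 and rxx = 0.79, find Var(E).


var_true = rxx * var_obs = 0.79 * 123.77 = 97.7783
var_error = var_obs - var_true
var_error = 123.77 - 97.7783
var_error = 25.9917

25.9917


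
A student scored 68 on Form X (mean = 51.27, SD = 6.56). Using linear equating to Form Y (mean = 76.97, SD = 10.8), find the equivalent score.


slope = SD_Y / SD_X = 10.8 / 6.56 ~ 1.6463
intercept = mean_Y - slope * mean_X = 76.97 - (10.8 / 6.56) * 51.27 ~ -7.4379
Y = slope * X + intercept. To avoid rounding drift from the rounded slope/intercept, evaluate the equivalent form Y = mean_Y + SD_Y * (X - mean_X) / SD_X at full precision:
Y = 76.97 + 10.8 * (68 - 51.27) / 6.56
Y = 76.97 + 10.8 * 16.73 / 6.56
Y = 76.97 + 180.684 / 6.56
Y = 76.97 + 27.5433
Y = 104.5133

104.5133


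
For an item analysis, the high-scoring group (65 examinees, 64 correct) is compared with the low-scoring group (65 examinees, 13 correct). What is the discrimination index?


p_upper = 64/65 = 0.9846
p_lower = 13/65 = 0.2
D = 0.9846 - 0.2 = 0.7846

0.7846


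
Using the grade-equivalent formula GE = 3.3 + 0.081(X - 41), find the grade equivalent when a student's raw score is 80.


raw - median = 80 - 41 = 39
slope * diff = 0.081 * 39 = 3.159
GE = 3.3 + 3.159
GE = 6.459

6.459


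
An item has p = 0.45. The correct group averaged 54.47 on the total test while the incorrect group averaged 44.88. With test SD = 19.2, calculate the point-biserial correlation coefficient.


q = 1 - p = 0.55
rpb = ((M1 - M0) / SD) * sqrt(p * q)
rpb = ((54.47 - 44.88) / 19.2) * sqrt(0.45 * 0.55)
rpb = 0.2485

0.2485


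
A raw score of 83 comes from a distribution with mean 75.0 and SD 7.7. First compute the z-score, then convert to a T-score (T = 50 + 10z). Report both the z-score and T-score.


z = (X - mean) / SD = (83 - 75.0) / 7.7
z = 8.0 / 7.7
z = 1.039
T-score = T = 50 + 10z
Carry z at full precision (z = 8.0 / 7.7) into the conversion:
T-score = 50 + 10 * (8.0 / 7.7) = 50 + 80 / 7.7
T-score = 50 + 10.3896
T-score = 60.3896

60.3896


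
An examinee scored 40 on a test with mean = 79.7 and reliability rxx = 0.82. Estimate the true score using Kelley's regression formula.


T_est = rxx * X + (1 - rxx) * mean
T_est = 0.82 * 40 + 0.18 * 79.7
T_est = 32.8 + 14.346
T_est = 47.146

47.146


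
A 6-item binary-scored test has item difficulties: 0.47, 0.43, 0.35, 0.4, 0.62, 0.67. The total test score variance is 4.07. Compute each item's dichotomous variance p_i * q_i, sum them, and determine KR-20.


For each item, compute p_i * q_i:
  Item 1: 0.47 * 0.53 = 0.2491
  Item 2: 0.43 * 0.57 = 0.2451
  Item 3: 0.35 * 0.65 = 0.2275
  Item 4: 0.4 * 0.6 = 0.24
  Item 5: 0.62 * 0.38 = 0.2356
  Item 6: 0.67 * 0.33 = 0.2211
Sum(p_i * q_i) = 0.2491 + 0.2451 + 0.2275 + 0.24 + 0.2356 + 0.2211 = 1.4184
KR-20 = (k/(k-1)) * (1 - Sum(p_i*q_i) / Var_total)
= (6/5) * (1 - 1.4184/4.07)
= 1.2 * 0.6515
KR-20 = 0.7818

0.7818


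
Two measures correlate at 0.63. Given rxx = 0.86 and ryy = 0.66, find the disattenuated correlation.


r_corrected = rxy / sqrt(rxx * ryy)
= 0.63 / sqrt(0.86 * 0.66)
= 0.63 / sqrt(0.5676)
= 0.63 / 0.753392
r_corrected = 0.8362

0.8362


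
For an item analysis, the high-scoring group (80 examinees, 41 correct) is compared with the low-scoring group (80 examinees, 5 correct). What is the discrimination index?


p_upper = 41/80 = 0.5125
p_lower = 5/80 = 0.0625
D = 0.5125 - 0.0625 = 0.45

0.45


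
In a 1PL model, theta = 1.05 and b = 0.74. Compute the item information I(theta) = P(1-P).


P = 1/(1+exp(-(1.05-0.74))) = 0.5769
I = P*(1-P) = 0.5769 * 0.4231
I = 0.2441

0.2441


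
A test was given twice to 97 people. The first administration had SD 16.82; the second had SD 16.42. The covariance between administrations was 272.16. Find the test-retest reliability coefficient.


r = cov(X,Y) / (SD_X * SD_Y)
r = 272.16 / (16.82 * 16.42)
r = 272.16 / 276.1844
r = 0.9854

0.9854


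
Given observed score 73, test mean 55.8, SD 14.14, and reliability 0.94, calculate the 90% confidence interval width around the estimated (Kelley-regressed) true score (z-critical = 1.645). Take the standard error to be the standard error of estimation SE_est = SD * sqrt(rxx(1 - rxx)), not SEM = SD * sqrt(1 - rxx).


True score estimate = 0.94*73 + 0.06*55.8 = 71.968
SE_est = SD * sqrt(rxx * (1 - rxx)) = 14.14 * sqrt(0.94 * 0.06) = 14.14 * sqrt(0.0564) = 3.358064
CI = T_est +/- z * SE_est, so width = 2 * z * SE_est = 2 * 1.645 * 3.358064
Width = 11.048

11.048


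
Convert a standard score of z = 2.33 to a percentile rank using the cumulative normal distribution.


CDF(z) = 0.5 * (1 + erf(z/sqrt(2)))
erf(1.6476) = 0.9802
CDF = 0.9901
Percentile rank = 0.9901 * 100 = 99.01

99.01


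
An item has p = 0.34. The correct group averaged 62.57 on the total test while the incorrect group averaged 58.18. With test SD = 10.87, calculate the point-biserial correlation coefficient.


q = 1 - p = 0.66
rpb = ((M1 - M0) / SD) * sqrt(p * q)
rpb = ((62.57 - 58.18) / 10.87) * sqrt(0.34 * 0.66)
rpb = 0.1913

0.1913


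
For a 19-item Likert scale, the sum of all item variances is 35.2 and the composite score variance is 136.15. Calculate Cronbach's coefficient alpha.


alpha = (k/(k-1)) * (1 - sum(si^2)/s_total^2)
= (19/18) * (1 - 35.2/136.15)
alpha = 0.7827

0.7827


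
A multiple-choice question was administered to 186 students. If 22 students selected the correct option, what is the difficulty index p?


Item difficulty p = number correct / total examinees
p = 22 / 186
p = 0.1183

0.1183


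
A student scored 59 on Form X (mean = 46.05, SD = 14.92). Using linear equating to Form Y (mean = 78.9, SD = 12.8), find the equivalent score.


slope = SD_Y / SD_X = 12.8 / 14.92 ~ 0.8579
intercept = mean_Y - slope * mean_X = 78.9 - (12.8 / 14.92) * 46.05 ~ 39.3933
Y = slope * X + intercept. To avoid rounding drift from the rounded slope/intercept, evaluate the equivalent form Y = mean_Y + SD_Y * (X - mean_X) / SD_X at full precision:
Y = 78.9 + 12.8 * (59 - 46.05) / 14.92
Y = 78.9 + 12.8 * 12.95 / 14.92
Y = 78.9 + 165.76 / 14.92
Y = 78.9 + 11.1099
Y = 90.0099

90.0099


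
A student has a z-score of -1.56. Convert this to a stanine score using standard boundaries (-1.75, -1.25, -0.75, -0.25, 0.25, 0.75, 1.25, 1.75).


Stanine boundaries: [-1.75, -1.25, -0.75, -0.25, 0.25, 0.75, 1.25, 1.75]
z = -1.56
Check each boundary:
  z >= -1.75 -> could be stanine 2
  z < -1.25
  z < -0.75
  z < -0.25
  z < 0.25
  z < 0.75
  z < 1.25
  z < 1.75
Highest qualifying boundary gives stanine = 2

2


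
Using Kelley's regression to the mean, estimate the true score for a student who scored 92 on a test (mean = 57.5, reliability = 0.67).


T_est = rxx * X + (1 - rxx) * mean
T_est = 0.67 * 92 + 0.33 * 57.5
T_est = 61.64 + 18.975
T_est = 80.615

80.615


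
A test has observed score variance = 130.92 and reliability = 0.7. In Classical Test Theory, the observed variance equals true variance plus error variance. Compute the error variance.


var_true = rxx * var_obs = 0.7 * 130.92 = 91.644
var_error = var_obs - var_true
var_error = 130.92 - 91.644
var_error = 39.276

39.276


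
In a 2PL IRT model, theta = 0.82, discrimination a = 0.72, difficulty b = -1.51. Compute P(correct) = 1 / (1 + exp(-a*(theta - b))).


a*(theta - b) = 0.72 * (0.82 - -1.51) = 1.6776
exp(-1.6776) = 0.1868
P = 1 / (1 + 0.1868)
P = 0.8426

0.8426


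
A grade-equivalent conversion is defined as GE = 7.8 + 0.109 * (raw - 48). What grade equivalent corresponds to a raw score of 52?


raw - median = 52 - 48 = 4
slope * diff = 0.109 * 4 = 0.436
GE = 7.8 + 0.436
GE = 8.236

8.236


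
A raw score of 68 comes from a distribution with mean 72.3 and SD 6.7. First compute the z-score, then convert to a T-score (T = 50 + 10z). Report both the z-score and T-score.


z = (X - mean) / SD = (68 - 72.3) / 6.7
z = -4.3 / 6.7
z = -0.6418
T-score = T = 50 + 10z
Carry z at full precision (z = -4.3 / 6.7) into the conversion:
T-score = 50 + 10 * (-4.3 / 6.7) = 50 + -43 / 6.7
T-score = 50 + -6.4179
T-score = 43.5821

43.5821


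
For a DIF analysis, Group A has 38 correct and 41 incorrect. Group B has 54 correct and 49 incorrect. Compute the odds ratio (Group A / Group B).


Odds_A = 38/41 = 0.9268
Odds_B = 54/49 = 1.102
OR = Odds_A / Odds_B = 0.9268 / 1.102
Exactly, OR = (38 * 49) / (41 * 54) = 1862 / 2214
OR = 0.841

0.841


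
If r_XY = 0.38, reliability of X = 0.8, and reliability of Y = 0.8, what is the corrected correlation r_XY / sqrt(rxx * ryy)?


r_corrected = rxy / sqrt(rxx * ryy)
= 0.38 / sqrt(0.8 * 0.8)
= 0.38 / sqrt(0.64)
= 0.38 / 0.8
r_corrected = 0.475

0.475


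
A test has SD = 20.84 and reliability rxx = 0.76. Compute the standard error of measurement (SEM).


SEM = SD * sqrt(1 - rxx)
SEM = 20.84 * sqrt(1 - 0.76)
SEM = 20.84 * sqrt(0.24) = 20.84 * 0.489898
SEM = 10.2095

10.2095


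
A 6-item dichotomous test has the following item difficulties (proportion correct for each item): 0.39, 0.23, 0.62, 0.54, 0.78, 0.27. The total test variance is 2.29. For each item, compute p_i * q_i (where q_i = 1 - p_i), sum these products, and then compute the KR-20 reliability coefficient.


For each item, compute p_i * q_i:
  Item 1: 0.39 * 0.61 = 0.2379
  Item 2: 0.23 * 0.77 = 0.1771
  Item 3: 0.62 * 0.38 = 0.2356
  Item 4: 0.54 * 0.46 = 0.2484
  Item 5: 0.78 * 0.22 = 0.1716
  Item 6: 0.27 * 0.73 = 0.1971
Sum(p_i * q_i) = 0.2379 + 0.1771 + 0.2356 + 0.2484 + 0.1716 + 0.1971 = 1.2677
KR-20 = (k/(k-1)) * (1 - Sum(p_i*q_i) / Var_total)
= (6/5) * (1 - 1.2677/2.29)
= 1.2 * 0.4464
KR-20 = 0.5357

0.5357


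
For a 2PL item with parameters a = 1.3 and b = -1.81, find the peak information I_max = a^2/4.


For 2PL, max info at theta = b = -1.81
I_max = a^2 / 4 = 1.3^2 / 4
= 1.69 / 4
I_max = 0.4225

0.4225


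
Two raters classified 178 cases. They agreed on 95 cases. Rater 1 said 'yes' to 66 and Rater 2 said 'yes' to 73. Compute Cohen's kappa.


P_o = 95/178 = 0.533708
P_e = (66*73 + 112*105) / 31684 = 0.523229
kappa = (P_o - P_e) / (1 - P_e)
kappa = (0.533708 - 0.523229) / (1 - 0.523229)
kappa = 0.022

0.022


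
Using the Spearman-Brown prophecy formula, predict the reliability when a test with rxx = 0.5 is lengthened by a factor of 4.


r_new = (n * rxx) / (1 + (n-1) * rxx)
r_new = (4 * 0.5) / (1 + 3 * 0.5)
r_new = 2.0 / 2.5
r_new = 0.8

0.8


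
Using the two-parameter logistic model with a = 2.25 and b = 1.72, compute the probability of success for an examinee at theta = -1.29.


a*(theta - b) = 2.25 * (-1.29 - 1.72) = -6.7725
exp(--6.7725) = 873.4929
P = 1 / (1 + 873.4929)
P = 0.0011

0.0011


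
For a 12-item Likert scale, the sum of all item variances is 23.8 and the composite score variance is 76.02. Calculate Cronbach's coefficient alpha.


alpha = (k/(k-1)) * (1 - sum(si^2)/s_total^2)
= (12/11) * (1 - 23.8/76.02)
alpha = 0.7494

0.7494


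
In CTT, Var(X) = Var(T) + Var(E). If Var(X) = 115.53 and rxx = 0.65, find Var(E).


var_true = rxx * var_obs = 0.65 * 115.53 = 75.0945
var_error = var_obs - var_true
var_error = 115.53 - 75.0945
var_error = 40.4355

40.4355


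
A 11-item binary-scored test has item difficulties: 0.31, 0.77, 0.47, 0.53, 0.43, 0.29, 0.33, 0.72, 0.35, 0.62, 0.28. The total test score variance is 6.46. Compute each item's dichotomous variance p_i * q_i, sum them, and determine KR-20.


For each item, compute p_i * q_i:
  Item 1: 0.31 * 0.69 = 0.2139
  Item 2: 0.77 * 0.23 = 0.1771
  Item 3: 0.47 * 0.53 = 0.2491
  Item 4: 0.53 * 0.47 = 0.2491
  Item 5: 0.43 * 0.57 = 0.2451
  Item 6: 0.29 * 0.71 = 0.2059
  Item 7: 0.33 * 0.67 = 0.2211
  Item 8: 0.72 * 0.28 = 0.2016
  Item 9: 0.35 * 0.65 = 0.2275
  Item 10: 0.62 * 0.38 = 0.2356
  Item 11: 0.28 * 0.72 = 0.2016
Sum(p_i * q_i) = 0.2139 + 0.1771 + 0.2491 + 0.2491 + 0.2451 + 0.2059 + 0.2211 + 0.2016 + 0.2275 + 0.2356 + 0.2016 = 2.4276
KR-20 = (k/(k-1)) * (1 - Sum(p_i*q_i) / Var_total)
= (11/10) * (1 - 2.4276/6.46)
= 1.1 * 0.6242
KR-20 = 0.6866

0.6866


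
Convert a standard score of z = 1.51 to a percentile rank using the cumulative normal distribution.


CDF(z) = 0.5 * (1 + erf(z/sqrt(2)))
erf(1.0677) = 0.869
CDF = 0.9345
Percentile rank = 0.9345 * 100 = 93.45

93.45


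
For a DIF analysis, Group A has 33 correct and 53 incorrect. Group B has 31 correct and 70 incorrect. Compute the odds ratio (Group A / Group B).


Odds_A = 33/53 = 0.6226
Odds_B = 31/70 = 0.4429
OR = Odds_A / Odds_B = 0.6226 / 0.4429
Exactly, OR = (33 * 70) / (53 * 31) = 2310 / 1643
OR = 1.406

1.406


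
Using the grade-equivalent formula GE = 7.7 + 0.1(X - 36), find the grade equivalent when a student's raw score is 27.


raw - median = 27 - 36 = -9
slope * diff = 0.1 * -9 = -0.9
GE = 7.7 + -0.9
GE = 6.8

6.8


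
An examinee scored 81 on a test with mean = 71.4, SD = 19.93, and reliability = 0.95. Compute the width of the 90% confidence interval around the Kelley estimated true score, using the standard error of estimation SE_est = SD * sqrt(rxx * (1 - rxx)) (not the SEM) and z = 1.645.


True score estimate = 0.95*81 + 0.05*71.4 = 80.52
SE_est = SD * sqrt(rxx * (1 - rxx)) = 19.93 * sqrt(0.95 * 0.05) = 19.93 * sqrt(0.0475) = 4.343643
CI = T_est +/- z * SE_est, so width = 2 * z * SE_est = 2 * 1.645 * 4.343643
Width = 14.2906

14.2906


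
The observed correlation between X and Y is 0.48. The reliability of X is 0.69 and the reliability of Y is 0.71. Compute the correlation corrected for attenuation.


r_corrected = rxy / sqrt(rxx * ryy)
= 0.48 / sqrt(0.69 * 0.71)
= 0.48 / sqrt(0.4899)
= 0.48 / 0.699929
r_corrected = 0.6858

0.6858


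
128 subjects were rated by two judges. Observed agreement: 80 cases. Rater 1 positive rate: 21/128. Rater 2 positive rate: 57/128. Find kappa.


P_o = 80/128 = 0.625
P_e = (21*57 + 107*71) / 16384 = 0.536743
kappa = (P_o - P_e) / (1 - P_e)
kappa = (0.625 - 0.536743) / (1 - 0.536743)
kappa = 0.1905

0.1905


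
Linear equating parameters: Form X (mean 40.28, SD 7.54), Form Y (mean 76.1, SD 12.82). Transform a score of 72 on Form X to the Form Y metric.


slope = SD_Y / SD_X = 12.82 / 7.54 ~ 1.7003
intercept = mean_Y - slope * mean_X = 76.1 - (12.82 / 7.54) * 40.28 ~ 7.6133
Y = slope * X + intercept. To avoid rounding drift from the rounded slope/intercept, evaluate the equivalent form Y = mean_Y + SD_Y * (X - mean_X) / SD_X at full precision:
Y = 76.1 + 12.82 * (72 - 40.28) / 7.54
Y = 76.1 + 12.82 * 31.72 / 7.54
Y = 76.1 + 406.6504 / 7.54
Y = 76.1 + 53.9324
Y = 130.0324

130.0324


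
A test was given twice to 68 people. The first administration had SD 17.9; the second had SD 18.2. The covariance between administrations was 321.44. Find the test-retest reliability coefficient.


r = cov(X,Y) / (SD_X * SD_Y)
r = 321.44 / (17.9 * 18.2)
r = 321.44 / 325.78
r = 0.9867

0.9867


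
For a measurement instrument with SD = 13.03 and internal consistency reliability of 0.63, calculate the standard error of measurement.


SEM = SD * sqrt(1 - rxx)
SEM = 13.03 * sqrt(1 - 0.63)
SEM = 13.03 * sqrt(0.37) = 13.03 * 0.608276
SEM = 7.9258

7.9258


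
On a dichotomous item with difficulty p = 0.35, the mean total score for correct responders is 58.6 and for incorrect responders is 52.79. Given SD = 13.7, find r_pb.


q = 1 - p = 0.65
rpb = ((M1 - M0) / SD) * sqrt(p * q)
rpb = ((58.6 - 52.79) / 13.7) * sqrt(0.35 * 0.65)
rpb = 0.2023

0.2023


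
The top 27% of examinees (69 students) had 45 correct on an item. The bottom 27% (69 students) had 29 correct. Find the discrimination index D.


p_upper = 45/69 = 0.6522
p_lower = 29/69 = 0.4203
D = 0.6522 - 0.4203 = 0.2319

0.2319


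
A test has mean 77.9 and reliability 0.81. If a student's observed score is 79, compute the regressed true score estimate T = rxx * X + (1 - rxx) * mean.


T_est = rxx * X + (1 - rxx) * mean
T_est = 0.81 * 79 + 0.19 * 77.9
T_est = 63.99 + 14.801
T_est = 78.791

78.791


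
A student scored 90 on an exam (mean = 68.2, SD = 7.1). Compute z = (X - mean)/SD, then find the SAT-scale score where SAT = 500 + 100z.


z = (X - mean) / SD = (90 - 68.2) / 7.1
z = 21.8 / 7.1
z = 3.0704
SAT-scale = SAT = 500 + 100z
Carry z at full precision (z = 21.8 / 7.1) into the conversion:
SAT-scale = 500 + 100 * (21.8 / 7.1) = 500 + 2180 / 7.1
SAT-scale = 500 + 307.0423
SAT-scale = 807.0423

807.0423


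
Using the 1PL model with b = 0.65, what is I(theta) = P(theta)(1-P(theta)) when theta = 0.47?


P = 1/(1+exp(-(0.47-0.65))) = 0.4551
I = P*(1-P) = 0.4551 * 0.5449
I = 0.248

0.248


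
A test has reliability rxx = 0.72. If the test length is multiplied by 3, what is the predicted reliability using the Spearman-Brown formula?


r_new = (n * rxx) / (1 + (n-1) * rxx)
r_new = (3 * 0.72) / (1 + 2 * 0.72)
r_new = 2.16 / 2.44
r_new = 0.8852

0.8852


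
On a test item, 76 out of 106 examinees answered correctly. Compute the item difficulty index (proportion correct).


Item difficulty p = number correct / total examinees
p = 76 / 106
p = 0.717

0.717


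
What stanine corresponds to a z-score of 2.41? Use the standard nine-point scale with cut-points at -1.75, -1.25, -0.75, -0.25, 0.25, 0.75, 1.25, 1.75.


Stanine boundaries: [-1.75, -1.25, -0.75, -0.25, 0.25, 0.75, 1.25, 1.75]
z = 2.41
Check each boundary:
  z >= -1.75 -> could be stanine 2
  z >= -1.25 -> could be stanine 3
  z >= -0.75 -> could be stanine 4
  z >= -0.25 -> could be stanine 5
  z >= 0.25 -> could be stanine 6
  z >= 0.75 -> could be stanine 7
  z >= 1.25 -> could be stanine 8
  z >= 1.75 -> could be stanine 9
Highest qualifying boundary gives stanine = 9

9


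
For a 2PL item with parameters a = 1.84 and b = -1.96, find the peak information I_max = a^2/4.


For 2PL, max info at theta = b = -1.96
I_max = a^2 / 4 = 1.84^2 / 4
= 3.3856 / 4
I_max = 0.8464

0.8464


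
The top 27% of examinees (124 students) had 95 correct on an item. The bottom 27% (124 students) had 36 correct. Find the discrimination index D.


p_upper = 95/124 = 0.7661
p_lower = 36/124 = 0.2903
D = 0.7661 - 0.2903 = 0.4758

0.4758


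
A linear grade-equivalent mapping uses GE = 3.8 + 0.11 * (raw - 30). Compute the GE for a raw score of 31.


raw - median = 31 - 30 = 1
slope * diff = 0.11 * 1 = 0.11
GE = 3.8 + 0.11
GE = 3.91

3.91


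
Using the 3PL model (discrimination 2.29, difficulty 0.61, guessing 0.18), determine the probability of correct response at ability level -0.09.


logit = 2.29*(-0.09 - 0.61) = -1.603
P* = 1/(1 + exp(--1.603)) = 0.1676
P = 0.18 + (1 - 0.18) * 0.1676
P = 0.3174

0.3174


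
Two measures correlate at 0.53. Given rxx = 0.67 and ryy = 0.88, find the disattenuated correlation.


r_corrected = rxy / sqrt(rxx * ryy)
= 0.53 / sqrt(0.67 * 0.88)
= 0.53 / sqrt(0.5896)
= 0.53 / 0.767854
r_corrected = 0.6902

0.6902


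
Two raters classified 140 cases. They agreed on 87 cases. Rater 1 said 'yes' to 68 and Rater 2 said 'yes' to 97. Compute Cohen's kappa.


P_o = 87/140 = 0.621429
P_e = (68*97 + 72*43) / 19600 = 0.49449
kappa = (P_o - P_e) / (1 - P_e)
kappa = (0.621429 - 0.49449) / (1 - 0.49449)
kappa = 0.2511

0.2511


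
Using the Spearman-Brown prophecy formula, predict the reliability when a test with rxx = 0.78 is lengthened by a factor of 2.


r_new = (n * rxx) / (1 + (n-1) * rxx)
r_new = (2 * 0.78) / (1 + 1 * 0.78)
r_new = 1.56 / 1.78
r_new = 0.8764

0.8764


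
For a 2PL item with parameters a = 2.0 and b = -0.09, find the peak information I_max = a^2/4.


For 2PL, max info at theta = b = -0.09
I_max = a^2 / 4 = 2.0^2 / 4
= 4.0 / 4
I_max = 1.0

1.0


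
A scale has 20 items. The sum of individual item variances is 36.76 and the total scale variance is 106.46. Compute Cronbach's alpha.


alpha = (k/(k-1)) * (1 - sum(si^2)/s_total^2)
= (20/19) * (1 - 36.76/106.46)
alpha = 0.6892

0.6892


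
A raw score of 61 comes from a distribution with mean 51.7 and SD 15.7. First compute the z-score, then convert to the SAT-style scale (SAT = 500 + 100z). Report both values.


z = (X - mean) / SD = (61 - 51.7) / 15.7
z = 9.3 / 15.7
z = 0.5924
SAT-scale = SAT = 500 + 100z
Carry z at full precision (z = 9.3 / 15.7) into the conversion:
SAT-scale = 500 + 100 * (9.3 / 15.7) = 500 + 930 / 15.7
SAT-scale = 500 + 59.2357
SAT-scale = 559.2357

559.2357


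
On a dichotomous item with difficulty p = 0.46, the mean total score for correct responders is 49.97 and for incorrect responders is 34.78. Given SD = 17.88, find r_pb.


q = 1 - p = 0.54
rpb = ((M1 - M0) / SD) * sqrt(p * q)
rpb = ((49.97 - 34.78) / 17.88) * sqrt(0.46 * 0.54)
rpb = 0.4234

0.4234


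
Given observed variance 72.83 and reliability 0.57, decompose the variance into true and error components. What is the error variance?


var_true = rxx * var_obs = 0.57 * 72.83 = 41.5131
var_error = var_obs - var_true
var_error = 72.83 - 41.5131
var_error = 31.3169

31.3169


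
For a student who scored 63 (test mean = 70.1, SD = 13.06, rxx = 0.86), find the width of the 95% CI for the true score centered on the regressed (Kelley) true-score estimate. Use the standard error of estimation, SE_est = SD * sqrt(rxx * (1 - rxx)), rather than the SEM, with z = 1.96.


True score estimate = 0.86*63 + 0.14*70.1 = 63.994
SE_est = SD * sqrt(rxx * (1 - rxx)) = 13.06 * sqrt(0.86 * 0.14) = 13.06 * sqrt(0.1204) = 4.531651
CI = T_est +/- z * SE_est, so width = 2 * z * SE_est = 2 * 1.96 * 4.531651
Width = 17.7641

17.7641


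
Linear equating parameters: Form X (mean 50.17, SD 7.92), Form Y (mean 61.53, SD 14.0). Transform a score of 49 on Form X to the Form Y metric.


slope = SD_Y / SD_X = 14.0 / 7.92 ~ 1.7677
intercept = mean_Y - slope * mean_X = 61.53 - (14.0 / 7.92) * 50.17 ~ -27.1543
Y = slope * X + intercept. To avoid rounding drift from the rounded slope/intercept, evaluate the equivalent form Y = mean_Y + SD_Y * (X - mean_X) / SD_X at full precision:
Y = 61.53 + 14.0 * (49 - 50.17) / 7.92
Y = 61.53 - 14.0 * 1.17 / 7.92
Y = 61.53 - 16.38 / 7.92
Y = 61.53 - 2.0682
Y = 59.4618

59.4618


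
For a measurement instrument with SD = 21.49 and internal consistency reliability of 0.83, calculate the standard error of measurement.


SEM = SD * sqrt(1 - rxx)
SEM = 21.49 * sqrt(1 - 0.83)
SEM = 21.49 * sqrt(0.17) = 21.49 * 0.412311
SEM = 8.8606

8.8606


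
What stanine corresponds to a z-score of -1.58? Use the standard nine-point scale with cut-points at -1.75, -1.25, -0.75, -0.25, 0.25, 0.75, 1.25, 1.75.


Stanine boundaries: [-1.75, -1.25, -0.75, -0.25, 0.25, 0.75, 1.25, 1.75]
z = -1.58
Check each boundary:
  z >= -1.75 -> could be stanine 2
  z < -1.25
  z < -0.75
  z < -0.25
  z < 0.25
  z < 0.75
  z < 1.25
  z < 1.75
Highest qualifying boundary gives stanine = 2

2


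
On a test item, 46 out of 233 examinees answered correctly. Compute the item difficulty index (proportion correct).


Item difficulty p = number correct / total examinees
p = 46 / 233
p = 0.1974

0.1974


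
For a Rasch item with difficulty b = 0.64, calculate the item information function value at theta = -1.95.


P = 1/(1+exp(-(-1.95-0.64))) = 0.0698
I = P*(1-P) = 0.0698 * 0.9302
I = 0.0649

0.0649


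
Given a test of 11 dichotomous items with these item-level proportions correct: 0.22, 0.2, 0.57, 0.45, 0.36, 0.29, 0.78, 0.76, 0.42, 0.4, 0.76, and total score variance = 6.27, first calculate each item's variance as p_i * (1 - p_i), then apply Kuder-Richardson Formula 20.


For each item, compute p_i * q_i:
  Item 1: 0.22 * 0.78 = 0.1716
  Item 2: 0.2 * 0.8 = 0.16
  Item 3: 0.57 * 0.43 = 0.2451
  Item 4: 0.45 * 0.55 = 0.2475
  Item 5: 0.36 * 0.64 = 0.2304
  Item 6: 0.29 * 0.71 = 0.2059
  Item 7: 0.78 * 0.22 = 0.1716
  Item 8: 0.76 * 0.24 = 0.1824
  Item 9: 0.42 * 0.58 = 0.2436
  Item 10: 0.4 * 0.6 = 0.24
  Item 11: 0.76 * 0.24 = 0.1824
Sum(p_i * q_i) = 0.1716 + 0.16 + 0.2451 + 0.2475 + 0.2304 + 0.2059 + 0.1716 + 0.1824 + 0.2436 + 0.24 + 0.1824 = 2.2805
KR-20 = (k/(k-1)) * (1 - Sum(p_i*q_i) / Var_total)
= (11/10) * (1 - 2.2805/6.27)
= 1.1 * 0.6363
KR-20 = 0.6999

0.6999


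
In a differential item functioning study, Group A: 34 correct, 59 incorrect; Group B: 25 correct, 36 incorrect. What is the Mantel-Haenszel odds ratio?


Odds_A = 34/59 = 0.5763
Odds_B = 25/36 = 0.6944
OR = Odds_A / Odds_B = 0.5763 / 0.6944
Exactly, OR = (34 * 36) / (59 * 25) = 1224 / 1475
OR = 0.8298

0.8298


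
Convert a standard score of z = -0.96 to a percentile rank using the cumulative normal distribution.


CDF(z) = 0.5 * (1 + erf(z/sqrt(2)))
erf(-0.6788) = -0.6629
CDF = 0.1685
Percentile rank = 0.1685 * 100 = 16.85

16.85


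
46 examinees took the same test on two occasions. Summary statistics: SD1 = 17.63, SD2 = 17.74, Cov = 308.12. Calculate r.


r = cov(X,Y) / (SD_X * SD_Y)
r = 308.12 / (17.63 * 17.74)
r = 308.12 / 312.7562
r = 0.9852

0.9852


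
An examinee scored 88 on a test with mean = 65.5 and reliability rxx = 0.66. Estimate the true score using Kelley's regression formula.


T_est = rxx * X + (1 - rxx) * mean
T_est = 0.66 * 88 + 0.34 * 65.5
T_est = 58.08 + 22.27
T_est = 80.35

80.35


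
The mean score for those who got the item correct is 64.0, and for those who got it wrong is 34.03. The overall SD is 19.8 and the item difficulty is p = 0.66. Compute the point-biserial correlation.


q = 1 - p = 0.34
rpb = ((M1 - M0) / SD) * sqrt(p * q)
rpb = ((64.0 - 34.03) / 19.8) * sqrt(0.66 * 0.34)
rpb = 0.717

0.717


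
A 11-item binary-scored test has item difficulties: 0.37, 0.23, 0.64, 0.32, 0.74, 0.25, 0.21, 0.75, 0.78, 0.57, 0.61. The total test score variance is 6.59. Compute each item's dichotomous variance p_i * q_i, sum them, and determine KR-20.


For each item, compute p_i * q_i:
  Item 1: 0.37 * 0.63 = 0.2331
  Item 2: 0.23 * 0.77 = 0.1771
  Item 3: 0.64 * 0.36 = 0.2304
  Item 4: 0.32 * 0.68 = 0.2176
  Item 5: 0.74 * 0.26 = 0.1924
  Item 6: 0.25 * 0.75 = 0.1875
  Item 7: 0.21 * 0.79 = 0.1659
  Item 8: 0.75 * 0.25 = 0.1875
  Item 9: 0.78 * 0.22 = 0.1716
  Item 10: 0.57 * 0.43 = 0.2451
  Item 11: 0.61 * 0.39 = 0.2379
Sum(p_i * q_i) = 0.2331 + 0.1771 + 0.2304 + 0.2176 + 0.1924 + 0.1875 + 0.1659 + 0.1875 + 0.1716 + 0.2451 + 0.2379 = 2.2461
KR-20 = (k/(k-1)) * (1 - Sum(p_i*q_i) / Var_total)
= (11/10) * (1 - 2.2461/6.59)
= 1.1 * 0.6592
KR-20 = 0.7251

0.7251


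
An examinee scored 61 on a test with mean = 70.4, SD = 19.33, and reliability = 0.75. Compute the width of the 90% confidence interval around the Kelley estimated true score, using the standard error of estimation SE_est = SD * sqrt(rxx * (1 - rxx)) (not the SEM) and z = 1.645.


True score estimate = 0.75*61 + 0.25*70.4 = 63.35
SE_est = SD * sqrt(rxx * (1 - rxx)) = 19.33 * sqrt(0.75 * 0.25) = 19.33 * sqrt(0.1875) = 8.370136
CI = T_est +/- z * SE_est, so width = 2 * z * SE_est = 2 * 1.645 * 8.370136
Width = 27.5377

27.5377


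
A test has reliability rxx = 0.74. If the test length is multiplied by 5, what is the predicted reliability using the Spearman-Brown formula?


r_new = (n * rxx) / (1 + (n-1) * rxx)
r_new = (5 * 0.74) / (1 + 4 * 0.74)
r_new = 3.7 / 3.96
r_new = 0.9343

0.9343


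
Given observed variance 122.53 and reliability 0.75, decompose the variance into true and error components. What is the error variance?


var_true = rxx * var_obs = 0.75 * 122.53 = 91.8975
var_error = var_obs - var_true
var_error = 122.53 - 91.8975
var_error = 30.6325

30.6325


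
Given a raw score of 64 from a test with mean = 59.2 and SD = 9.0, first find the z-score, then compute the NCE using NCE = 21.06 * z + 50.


z = (X - mean) / SD = (64 - 59.2) / 9.0
z = 4.8 / 9.0
z = 0.5333
NCE = NCE = 21.06z + 50
Carry z at full precision (z = 4.8 / 9.0) into the conversion:
NCE = 21.06 * (4.8 / 9.0) + 50 = 101.088 / 9.0 + 50
NCE = 11.232 + 50
NCE = 61.232

61.232


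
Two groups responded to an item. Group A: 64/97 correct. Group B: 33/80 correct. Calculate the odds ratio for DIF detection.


Odds_A = 64/33 = 1.9394
Odds_B = 33/47 = 0.7021
OR = Odds_A / Odds_B = 1.9394 / 0.7021
Exactly, OR = (64 * 47) / (33 * 33) = 3008 / 1089
OR = 2.7622

2.7622


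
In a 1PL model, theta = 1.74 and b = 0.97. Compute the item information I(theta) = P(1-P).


P = 1/(1+exp(-(1.74-0.97))) = 0.6835
I = P*(1-P) = 0.6835 * 0.3165
I = 0.2163

0.2163


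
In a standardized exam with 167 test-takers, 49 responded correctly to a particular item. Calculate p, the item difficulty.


Item difficulty p = number correct / total examinees
p = 49 / 167
p = 0.2934

0.2934


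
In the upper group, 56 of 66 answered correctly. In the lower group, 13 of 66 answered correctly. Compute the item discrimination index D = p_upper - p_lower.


p_upper = 56/66 = 0.8485
p_lower = 13/66 = 0.197
D = 0.8485 - 0.197 = 0.6515

0.6515


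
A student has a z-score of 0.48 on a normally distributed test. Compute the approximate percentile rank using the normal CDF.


CDF(z) = 0.5 * (1 + erf(z/sqrt(2)))
erf(0.3394) = 0.3688
CDF = 0.6844
Percentile rank = 0.6844 * 100 = 68.44

68.44
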